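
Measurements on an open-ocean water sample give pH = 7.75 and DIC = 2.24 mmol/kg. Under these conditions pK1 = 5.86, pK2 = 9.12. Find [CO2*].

[CO2*] = 0.0273 mmol/kg

α₀ = 1 / (1 + K1/[H⁺] + K1K2/[H⁺]²) = 1 / (1 + 10^+1.89 + 10^+0.52)
   = 1 / (1 + 77.625 + 3.3113) = 1/81.936 = 0.01220
[CO2*] = α₀ × DIC = 0.01220 × 2.24 = 0.0273 mmol/kg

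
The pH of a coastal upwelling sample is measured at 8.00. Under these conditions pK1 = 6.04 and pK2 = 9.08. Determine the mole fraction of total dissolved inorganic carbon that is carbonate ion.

α₂ = 1 / (1 + [H⁺]/K2 + [H⁺]²/(K1K2)) = 1 / (1 + 10^+1.08 + 10^-0.88)
   = 1 / (1 + 12.023 + 0.13183) = 1/13.154 = 0.07602

α₂ = 0.0760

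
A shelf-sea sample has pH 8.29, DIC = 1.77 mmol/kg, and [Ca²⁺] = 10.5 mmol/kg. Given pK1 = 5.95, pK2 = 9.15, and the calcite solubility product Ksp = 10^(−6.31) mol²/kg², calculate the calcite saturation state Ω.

Ω = 4.58

α₂ = 1 / (1 + [H⁺]/K2 + [H⁺]²/(K1K2)) = 1 / (1 + 10^+0.86 + 10^-1.48)
   = 1 / (1 + 7.2444 + 0.033113) = 1/8.2775 = 0.1208
[CO3²⁻] = α₂ × DIC = 0.1208 × 1.77 = 0.2138 mmol/kg
Ksp = 10^(−6.31) = 4.898×10^-7
Ω = [Ca²⁺][CO3²⁻]/Ksp = (10.5×10^-3)(2.138×10^-4) / 4.898×10^-7 = 4.58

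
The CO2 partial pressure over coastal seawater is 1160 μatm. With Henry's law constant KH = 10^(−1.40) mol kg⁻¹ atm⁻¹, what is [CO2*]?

KH = 10^(−1.40) = 3.981×10^-2 mol kg⁻¹ atm⁻¹
[CO2*] = KH · pCO2 = 3.981×10^-2 × 1160×10^-6 atm = 4.62×10^-5 mol/kg

[CO2*] = 46.2 μmol/kg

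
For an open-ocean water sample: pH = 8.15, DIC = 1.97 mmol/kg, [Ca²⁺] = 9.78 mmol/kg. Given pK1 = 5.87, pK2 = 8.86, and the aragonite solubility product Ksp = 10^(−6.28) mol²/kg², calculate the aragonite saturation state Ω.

α₂ = 1 / (1 + [H⁺]/K2 + [H⁺]²/(K1K2)) = 1 / (1 + 10^+0.71 + 10^-1.57)
   = 1 / (1 + 5.1286 + 0.026915) = 1/6.1555 = 0.1625
[CO3²⁻] = α₂ × DIC = 0.1625 × 1.97 = 0.3200 mmol/kg
Ksp = 10^(−6.28) = 5.248×10^-7
Ω = [Ca²⁺][CO3²⁻]/Ksp = (9.78×10^-3)(3.200×10^-4) / 5.248×10^-7 = 5.96

Ω = 5.96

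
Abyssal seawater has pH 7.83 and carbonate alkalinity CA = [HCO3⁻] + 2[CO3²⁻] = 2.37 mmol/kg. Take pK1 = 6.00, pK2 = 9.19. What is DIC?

CA = [HCO3⁻] + 2[CO3²⁻] = (α₁ + 2α₂)·DIC
At pH 7.83: [H⁺]/K1 = 10^-1.83 = 0.014791, K2/[H⁺] = 10^-1.36 = 0.043652
α₁ = 1/(1 + 0.014791 + 0.043652) = 1/1.0584 = 0.9448; α₂ = α₁·K2/[H⁺] = 0.04124
α₁ + 2α₂ = 1.0273
DIC = CA / (α₁ + 2α₂) = 2.37 / 1.0273 = 2.31 mmol/kg

DIC = 2.31 mmol/kg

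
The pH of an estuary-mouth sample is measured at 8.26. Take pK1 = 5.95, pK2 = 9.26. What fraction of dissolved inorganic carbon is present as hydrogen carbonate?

α₁ = 0.905

α₁ = 1 / (1 + [H⁺]/K1 + K2/[H⁺]) = 1 / (1 + 10^-2.31 + 10^-1.00)
   = 1 / (1 + 0.0048978 + 0.10000) = 1/1.1049 = 0.9051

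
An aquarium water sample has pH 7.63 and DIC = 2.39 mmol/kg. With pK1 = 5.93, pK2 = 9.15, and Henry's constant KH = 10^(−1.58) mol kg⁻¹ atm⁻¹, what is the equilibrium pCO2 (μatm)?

pCO2 = 1730 μatm

α₀ = 1 / (1 + K1/[H⁺] + K1K2/[H⁺]²) = 1 / (1 + 10^+1.70 + 10^+0.18)
   = 1 / (1 + 50.119 + 1.5136) = 1/52.632 = 0.01900
[CO2*] = α₀ × DIC = 0.01900 × 2.39 = 0.04541 mmol/kg
pCO2 = [CO2*]/KH = 4.541×10^-5 / 2.630×10^-2 = 1730 μatm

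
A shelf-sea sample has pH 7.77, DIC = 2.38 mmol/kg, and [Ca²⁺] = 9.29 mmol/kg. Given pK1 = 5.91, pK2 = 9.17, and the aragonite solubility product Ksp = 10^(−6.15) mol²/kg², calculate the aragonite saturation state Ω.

Ω = 1.18

α₂ = 1 / (1 + [H⁺]/K2 + [H⁺]²/(K1K2)) = 1 / (1 + 10^+1.40 + 10^-0.46)
   = 1 / (1 + 25.119 + 0.34674) = 1/26.466 = 0.03778
[CO3²⁻] = α₂ × DIC = 0.03778 × 2.38 = 0.08993 mmol/kg
Ksp = 10^(−6.15) = 7.079×10^-7
Ω = [Ca²⁺][CO3²⁻]/Ksp = (9.29×10^-3)(8.993×10^-5) / 7.079×10^-7 = 1.18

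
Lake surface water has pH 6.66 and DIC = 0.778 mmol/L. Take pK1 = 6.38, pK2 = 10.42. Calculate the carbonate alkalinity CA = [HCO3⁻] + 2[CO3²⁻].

CA = 0.510 mmol/L

CA = [HCO3⁻] + 2[CO3²⁻] = (α₁ + 2α₂)·DIC
At pH 6.66: [H⁺]/K1 = 10^-0.28 = 0.52481, K2/[H⁺] = 10^-3.76 = 0.00017378
α₁ = 1/(1 + 0.52481 + 0.00017378) = 1/1.5250 = 0.6557; α₂ = α₁·K2/[H⁺] = 0.0001140
α₁ + 2α₂ = 0.6560
CA = 0.6560 × 0.778 = 0.510 mmol/L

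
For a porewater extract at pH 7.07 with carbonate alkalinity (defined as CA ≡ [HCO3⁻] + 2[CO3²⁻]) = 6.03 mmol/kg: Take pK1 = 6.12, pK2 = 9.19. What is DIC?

DIC = 6.65 mmol/kg

CA = [HCO3⁻] + 2[CO3²⁻] = (α₁ + 2α₂)·DIC
At pH 7.07: [H⁺]/K1 = 10^-0.95 = 0.11220, K2/[H⁺] = 10^-2.12 = 0.0075858
α₁ = 1/(1 + 0.11220 + 0.0075858) = 1/1.1198 = 0.8930; α₂ = α₁·K2/[H⁺] = 0.006774
α₁ + 2α₂ = 0.9066
DIC = CA / (α₁ + 2α₂) = 6.03 / 0.9066 = 6.65 mmol/kg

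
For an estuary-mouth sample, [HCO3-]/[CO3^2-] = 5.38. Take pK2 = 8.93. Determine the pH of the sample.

pH = 8.20

From K2 = [H⁺][CO3^2-]/[HCO3-]:  pH = pK2 − log₁₀([HCO3-]/[CO3^2-])
log₁₀(5.38) = +0.731
pH = 8.93 − (+0.731) = 8.20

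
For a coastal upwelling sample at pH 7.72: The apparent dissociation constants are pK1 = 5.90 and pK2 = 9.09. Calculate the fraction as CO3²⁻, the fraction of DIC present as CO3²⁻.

α₂ = 1 / (1 + [H⁺]/K2 + [H⁺]²/(K1K2)) = 1 / (1 + 10^+1.37 + 10^-0.45)
   = 1 / (1 + 23.442 + 0.35481) = 1/24.797 = 0.04033

α₂ = 0.0403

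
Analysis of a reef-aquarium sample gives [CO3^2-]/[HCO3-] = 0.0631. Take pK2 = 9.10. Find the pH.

pH = 7.90

From K2 = [H⁺][CO3^2-]/[HCO3-]:  pH = pK2 + log₁₀([CO3^2-]/[HCO3-])
log₁₀(0.0631) = -1.200
pH = 9.10 + (-1.200) = 7.90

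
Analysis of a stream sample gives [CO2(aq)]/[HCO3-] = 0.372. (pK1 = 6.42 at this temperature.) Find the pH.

pH = 6.85

From K1 = [H⁺][HCO3-]/[CO2(aq)]:  pH = pK1 − log₁₀([CO2(aq)]/[HCO3-])
log₁₀(0.372) = -0.429
pH = 6.42 − (-0.429) = 6.85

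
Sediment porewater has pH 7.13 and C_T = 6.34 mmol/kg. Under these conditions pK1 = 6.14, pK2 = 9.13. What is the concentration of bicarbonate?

[HCO3⁻] = 5.70 mmol/kg

α₁ = 1 / (1 + [H⁺]/K1 + K2/[H⁺]) = 1 / (1 + 10^-0.99 + 10^-2.00)
   = 1 / (1 + 0.10233 + 0.010000) = 1/1.1123 = 0.8990
[HCO3⁻] = α₁ × DIC = 0.8990 × 6.34 = 5.70 mmol/kg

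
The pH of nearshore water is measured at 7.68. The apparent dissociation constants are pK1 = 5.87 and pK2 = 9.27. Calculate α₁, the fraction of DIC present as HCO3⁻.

α₁ = 1 / (1 + [H⁺]/K1 + K2/[H⁺]) = 1 / (1 + 10^-1.81 + 10^-1.59)
   = 1 / (1 + 0.015488 + 0.025704) = 1/1.0412 = 0.9604

α₁ = 0.960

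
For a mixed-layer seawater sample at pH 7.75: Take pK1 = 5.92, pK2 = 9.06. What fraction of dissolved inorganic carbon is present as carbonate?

α₂ = 0.0460

α₂ = 1 / (1 + [H⁺]/K2 + [H⁺]²/(K1K2)) = 1 / (1 + 10^+1.31 + 10^-0.52)
   = 1 / (1 + 20.417 + 0.30200) = 1/21.719 = 0.04604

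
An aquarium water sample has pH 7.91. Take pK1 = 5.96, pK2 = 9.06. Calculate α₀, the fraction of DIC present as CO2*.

α₀ = 0.0104

α₀ = 1 / (1 + K1/[H⁺] + K1K2/[H⁺]²) = 1 / (1 + 10^+1.95 + 10^+0.80)
   = 1 / (1 + 89.125 + 6.3096) = 1/96.435 = 0.01037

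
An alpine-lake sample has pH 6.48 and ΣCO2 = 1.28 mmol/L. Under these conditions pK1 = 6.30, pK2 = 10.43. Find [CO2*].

[CO2*] = 0.509 mmol/L

α₀ = 1 / (1 + K1/[H⁺] + K1K2/[H⁺]²) = 1 / (1 + 10^+0.18 + 10^-3.77)
   = 1 / (1 + 1.5136 + 0.00016982) = 1/2.5137 = 0.3978
[CO2*] = α₀ × DIC = 0.3978 × 1.28 = 0.509 mmol/L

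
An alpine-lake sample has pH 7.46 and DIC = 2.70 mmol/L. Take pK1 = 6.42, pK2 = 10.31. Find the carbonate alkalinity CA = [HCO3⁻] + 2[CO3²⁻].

CA = 2.48 mmol/L

CA = [HCO3⁻] + 2[CO3²⁻] = (α₁ + 2α₂)·DIC
At pH 7.46: [H⁺]/K1 = 10^-1.04 = 0.091201, K2/[H⁺] = 10^-2.85 = 0.0014125
α₁ = 1/(1 + 0.091201 + 0.0014125) = 1/1.0926 = 0.9152; α₂ = α₁·K2/[H⁺] = 0.001293
α₁ + 2α₂ = 0.9178
CA = 0.9178 × 2.70 = 2.48 mmol/L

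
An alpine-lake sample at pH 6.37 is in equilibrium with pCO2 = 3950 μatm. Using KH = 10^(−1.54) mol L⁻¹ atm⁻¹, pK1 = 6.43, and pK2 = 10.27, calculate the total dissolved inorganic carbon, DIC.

DIC = 0.213 mmol/L

[CO2*] = KH · pCO2 = 10^(−1.54) × 3950×10^-6 = 1.139×10^-4 mol/L
α₀ = 1/(1 + K1/[H⁺] + K1K2/[H⁺]²) = 1/(1 + 10^-0.06 + 10^-3.96) = 0.5345
DIC = [CO2*]/α₀ = 1.139×10^-4 / 0.5345 = 0.213 mmol/L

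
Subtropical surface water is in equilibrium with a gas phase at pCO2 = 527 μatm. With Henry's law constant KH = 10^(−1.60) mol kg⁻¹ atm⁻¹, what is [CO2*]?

[CO2*] = 13.2 μmol/kg

KH = 10^(−1.60) = 2.512×10^-2 mol kg⁻¹ atm⁻¹
[CO2*] = KH · pCO2 = 2.512×10^-2 × 527×10^-6 atm = 1.32×10^-5 mol/kg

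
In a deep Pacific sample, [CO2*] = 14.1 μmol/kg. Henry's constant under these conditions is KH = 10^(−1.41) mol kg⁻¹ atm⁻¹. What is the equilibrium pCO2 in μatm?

pCO2 = 362 μatm

KH = 10^(−1.41) = 3.890×10^-2 mol kg⁻¹ atm⁻¹
pCO2 = [CO2*]/KH = 14.1×10^-6 / 3.890×10^-2 = 3.62×10^-4 atm = 362 μatm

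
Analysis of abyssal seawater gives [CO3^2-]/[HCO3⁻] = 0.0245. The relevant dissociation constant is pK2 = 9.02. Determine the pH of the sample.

From K2 = [H⁺][CO3^2-]/[HCO3⁻]:  pH = pK2 + log₁₀([CO3^2-]/[HCO3⁻])
log₁₀(0.0245) = -1.611
pH = 9.02 + (-1.611) = 7.41

pH = 7.41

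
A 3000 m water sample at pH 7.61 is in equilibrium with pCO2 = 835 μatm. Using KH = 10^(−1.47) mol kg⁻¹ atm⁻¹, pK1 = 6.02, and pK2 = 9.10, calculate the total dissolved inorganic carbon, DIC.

[CO2*] = KH · pCO2 = 10^(−1.47) × 835×10^-6 = 2.829×10^-5 mol/kg
α₀ = 1/(1 + K1/[H⁺] + K1K2/[H⁺]²) = 1/(1 + 10^+1.59 + 10^+0.10) = 0.02429
DIC = [CO2*]/α₀ = 2.829×10^-5 / 0.02429 = 1.16 mmol/kg

DIC = 1.16 mmol/kg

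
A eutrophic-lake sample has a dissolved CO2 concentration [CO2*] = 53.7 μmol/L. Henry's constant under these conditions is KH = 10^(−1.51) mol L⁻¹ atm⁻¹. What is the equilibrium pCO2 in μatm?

KH = 10^(−1.51) = 3.090×10^-2 mol L⁻¹ atm⁻¹
pCO2 = [CO2*]/KH = 53.7×10^-6 / 3.090×10^-2 = 1.74×10^-3 atm = 1740 μatm

pCO2 = 1740 μatm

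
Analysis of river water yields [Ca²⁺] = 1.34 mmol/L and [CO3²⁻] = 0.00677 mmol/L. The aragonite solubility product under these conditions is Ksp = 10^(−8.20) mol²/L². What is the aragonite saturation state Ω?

Ksp = 10^(−8.20) = 6.310×10^-9
Ω = [Ca²⁺][CO3²⁻]/Ksp = (1.34×10^-3)(0.00677×10^-3) / 6.310×10^-9 = 1.44

Ω = 1.44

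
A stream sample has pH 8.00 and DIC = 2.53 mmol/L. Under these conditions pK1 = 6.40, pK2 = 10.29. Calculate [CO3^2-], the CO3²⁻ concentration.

α₂ = 1 / (1 + [H⁺]/K2 + [H⁺]²/(K1K2)) = 1 / (1 + 10^+2.29 + 10^+0.69)
   = 1 / (1 + 194.98 + 4.8978) = 1/200.88 = 0.004978
[CO3²⁻] = α₂ × DIC = 0.004978 × 2.53 = 0.0126 mmol/L = 12.6 μmol/L

[CO3²⁻] = 12.6 μmol/L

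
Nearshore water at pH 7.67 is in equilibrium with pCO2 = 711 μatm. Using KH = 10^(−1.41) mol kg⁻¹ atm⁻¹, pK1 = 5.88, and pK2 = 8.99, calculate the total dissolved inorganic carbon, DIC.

[CO2*] = KH · pCO2 = 10^(−1.41) × 711×10^-6 = 2.766×10^-5 mol/kg
α₀ = 1/(1 + K1/[H⁺] + K1K2/[H⁺]²) = 1/(1 + 10^+1.79 + 10^+0.47) = 0.01524
DIC = [CO2*]/α₀ = 2.766×10^-5 / 0.01524 = 1.81 mmol/kg

DIC = 1.81 mmol/kg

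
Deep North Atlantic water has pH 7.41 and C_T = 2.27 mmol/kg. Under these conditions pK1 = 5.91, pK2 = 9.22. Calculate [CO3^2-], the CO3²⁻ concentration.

α₂ = 1 / (1 + [H⁺]/K2 + [H⁺]²/(K1K2)) = 1 / (1 + 10^+1.81 + 10^+0.31)
   = 1 / (1 + 64.565 + 2.0417) = 1/67.607 = 0.01479
[CO3²⁻] = α₂ × DIC = 0.01479 × 2.27 = 0.0336 mmol/kg

[CO3²⁻] = 0.0336 mmol/kg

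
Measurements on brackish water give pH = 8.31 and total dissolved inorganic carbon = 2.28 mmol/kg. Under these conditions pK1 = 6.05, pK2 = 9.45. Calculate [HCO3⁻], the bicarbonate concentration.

α₁ = 1 / (1 + [H⁺]/K1 + K2/[H⁺]) = 1 / (1 + 10^-2.26 + 10^-1.14)
   = 1 / (1 + 0.0054954 + 0.072444) = 1/1.0779 = 0.9277
[HCO3⁻] = α₁ × DIC = 0.9277 × 2.28 = 2.12 mmol/kg

[HCO3⁻] = 2.12 mmol/kg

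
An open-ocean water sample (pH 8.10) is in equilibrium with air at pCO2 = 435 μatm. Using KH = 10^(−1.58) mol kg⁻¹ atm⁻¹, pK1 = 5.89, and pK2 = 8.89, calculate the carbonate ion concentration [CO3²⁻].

[CO2*] = KH · pCO2 = 10^(−1.58) × 435×10^-6 = 1.144×10^-5 mol/kg
α₀ = 1/(1 + K1/[H⁺] + K1K2/[H⁺]²) = 1/(1 + 10^+2.21 + 10^+1.42) = 0.005277
DIC = [CO2*]/α₀ = 1.144×10^-5 / 0.005277 = 2.168 mmol/kg
[CO3²⁻] = α₂·DIC; α₂ = 0.1388, so [CO3²⁻] = 0.1388 × 2.168 = 0.301 mmol/kg

[CO3²⁻] = 0.301 mmol/kg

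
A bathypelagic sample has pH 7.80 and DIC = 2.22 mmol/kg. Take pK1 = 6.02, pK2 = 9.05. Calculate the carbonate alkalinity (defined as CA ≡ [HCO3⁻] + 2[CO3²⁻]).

CA = 2.30 mmol/kg

CA = [HCO3⁻] + 2[CO3²⁻] = (α₁ + 2α₂)·DIC
At pH 7.80: [H⁺]/K1 = 10^-1.78 = 0.016596, K2/[H⁺] = 10^-1.25 = 0.056234
α₁ = 1/(1 + 0.016596 + 0.056234) = 1/1.0728 = 0.9321; α₂ = α₁·K2/[H⁺] = 0.05242
α₁ + 2α₂ = 1.0369
CA = 1.0369 × 2.22 = 2.30 mmol/kg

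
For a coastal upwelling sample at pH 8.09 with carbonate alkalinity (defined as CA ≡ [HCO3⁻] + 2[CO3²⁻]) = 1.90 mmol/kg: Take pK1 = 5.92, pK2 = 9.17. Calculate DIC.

DIC = 1.78 mmol/kg

CA = [HCO3⁻] + 2[CO3²⁻] = (α₁ + 2α₂)·DIC
At pH 8.09: [H⁺]/K1 = 10^-2.17 = 0.0067608, K2/[H⁺] = 10^-1.08 = 0.083176
α₁ = 1/(1 + 0.0067608 + 0.083176) = 1/1.0899 = 0.9175; α₂ = α₁·K2/[H⁺] = 0.07631
α₁ + 2α₂ = 1.0701
DIC = CA / (α₁ + 2α₂) = 1.90 / 1.0701 = 1.78 mmol/kg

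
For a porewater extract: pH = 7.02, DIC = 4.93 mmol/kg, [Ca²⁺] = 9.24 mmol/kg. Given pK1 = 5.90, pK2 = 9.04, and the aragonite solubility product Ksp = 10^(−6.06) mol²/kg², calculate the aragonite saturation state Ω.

α₂ = 1 / (1 + [H⁺]/K2 + [H⁺]²/(K1K2)) = 1 / (1 + 10^+2.02 + 10^+0.90)
   = 1 / (1 + 104.71 + 7.9433) = 1/113.66 = 0.008798
[CO3²⁻] = α₂ × DIC = 0.008798 × 4.93 = 0.04338 mmol/kg
Ksp = 10^(−6.06) = 8.710×10^-7
Ω = [Ca²⁺][CO3²⁻]/Ksp = (9.24×10^-3)(4.338×10^-5) / 8.710×10^-7 = 0.460

Ω = 0.460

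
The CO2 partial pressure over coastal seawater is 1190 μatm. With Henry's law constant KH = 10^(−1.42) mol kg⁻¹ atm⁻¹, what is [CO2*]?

[CO2*] = 45.2 μmol/kg

KH = 10^(−1.42) = 3.802×10^-2 mol kg⁻¹ atm⁻¹
[CO2*] = KH · pCO2 = 3.802×10^-2 × 1190×10^-6 atm = 4.52×10^-5 mol/kg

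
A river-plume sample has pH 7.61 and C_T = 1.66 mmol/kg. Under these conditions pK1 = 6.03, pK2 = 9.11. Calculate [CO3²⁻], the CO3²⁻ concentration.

[CO3²⁻] = 0.0496 mmol/kg

α₂ = 1 / (1 + [H⁺]/K2 + [H⁺]²/(K1K2)) = 1 / (1 + 10^+1.50 + 10^-0.08)
   = 1 / (1 + 31.623 + 0.83176) = 1/33.455 = 0.02989
[CO3²⁻] = α₂ × DIC = 0.02989 × 1.66 = 0.0496 mmol/kg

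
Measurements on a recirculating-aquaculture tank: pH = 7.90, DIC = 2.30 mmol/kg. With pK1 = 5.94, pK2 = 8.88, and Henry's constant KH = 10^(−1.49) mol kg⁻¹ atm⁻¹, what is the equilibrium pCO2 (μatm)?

α₀ = 1 / (1 + K1/[H⁺] + K1K2/[H⁺]²) = 1 / (1 + 10^+1.96 + 10^+0.98)
   = 1 / (1 + 91.201 + 9.5499) = 1/101.75 = 0.009828
[CO2*] = α₀ × DIC = 0.009828 × 2.30 = 0.02260 mmol/kg
pCO2 = [CO2*]/KH = 2.260×10^-5 / 3.236×10^-2 = 699 μatm

pCO2 = 699 μatm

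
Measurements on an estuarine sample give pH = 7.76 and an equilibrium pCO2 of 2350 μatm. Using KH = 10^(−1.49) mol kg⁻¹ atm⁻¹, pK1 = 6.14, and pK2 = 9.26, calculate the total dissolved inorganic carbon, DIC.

DIC = 3.35 mmol/kg

[CO2*] = KH · pCO2 = 10^(−1.49) × 2350×10^-6 = 7.604×10^-5 mol/kg
α₀ = 1/(1 + K1/[H⁺] + K1K2/[H⁺]²) = 1/(1 + 10^+1.62 + 10^+0.12) = 0.02272
DIC = [CO2*]/α₀ = 7.604×10^-5 / 0.02272 = 3.35 mmol/kg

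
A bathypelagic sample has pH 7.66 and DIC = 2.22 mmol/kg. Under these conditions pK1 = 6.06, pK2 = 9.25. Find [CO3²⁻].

[CO3²⁻] = 0.0543 mmol/kg

α₂ = 1 / (1 + [H⁺]/K2 + [H⁺]²/(K1K2)) = 1 / (1 + 10^+1.59 + 10^-0.01)
   = 1 / (1 + 38.905 + 0.97724) = 1/40.882 = 0.02446
[CO3²⁻] = α₂ × DIC = 0.02446 × 2.22 = 0.0543 mmol/kg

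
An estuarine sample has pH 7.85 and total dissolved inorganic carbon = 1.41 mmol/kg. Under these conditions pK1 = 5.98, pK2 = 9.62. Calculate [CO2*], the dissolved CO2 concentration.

α₀ = 1 / (1 + K1/[H⁺] + K1K2/[H⁺]²) = 1 / (1 + 10^+1.87 + 10^+0.10)
   = 1 / (1 + 74.131 + 1.2589) = 1/76.390 = 0.01309
[CO2*] = α₀ × DIC = 0.01309 × 1.41 = 0.0185 mmol/kg = 18.5 μmol/kg

[CO2*] = 18.5 μmol/kg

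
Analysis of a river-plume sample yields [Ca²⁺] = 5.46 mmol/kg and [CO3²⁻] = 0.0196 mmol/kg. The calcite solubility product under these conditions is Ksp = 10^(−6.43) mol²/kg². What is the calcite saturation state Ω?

Ksp = 10^(−6.43) = 3.715×10^-7
Ω = [Ca²⁺][CO3²⁻]/Ksp = (5.46×10^-3)(0.0196×10^-3) / 3.715×10^-7 = 0.288

Ω = 0.288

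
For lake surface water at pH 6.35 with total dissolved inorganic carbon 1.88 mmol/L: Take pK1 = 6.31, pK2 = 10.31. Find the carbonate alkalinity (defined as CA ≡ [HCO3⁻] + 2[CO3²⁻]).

CA = 0.983 mmol/L

CA = [HCO3⁻] + 2[CO3²⁻] = (α₁ + 2α₂)·DIC
At pH 6.35: [H⁺]/K1 = 10^-0.04 = 0.91201, K2/[H⁺] = 10^-3.96 = 0.00010965
α₁ = 1/(1 + 0.91201 + 0.00010965) = 1/1.9121 = 0.5230; α₂ = α₁·K2/[H⁺] = 5.734×10^-5
α₁ + 2α₂ = 0.5231
CA = 0.5231 × 1.88 = 0.983 mmol/L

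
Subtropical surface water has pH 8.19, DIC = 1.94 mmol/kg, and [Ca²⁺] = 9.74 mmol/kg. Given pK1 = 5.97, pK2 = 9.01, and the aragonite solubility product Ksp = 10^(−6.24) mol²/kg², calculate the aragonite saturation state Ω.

Ω = 4.29

α₂ = 1 / (1 + [H⁺]/K2 + [H⁺]²/(K1K2)) = 1 / (1 + 10^+0.82 + 10^-1.40)
   = 1 / (1 + 6.6069 + 0.039811) = 1/7.6467 = 0.1308
[CO3²⁻] = α₂ × DIC = 0.1308 × 1.94 = 0.2537 mmol/kg
Ksp = 10^(−6.24) = 5.754×10^-7
Ω = [Ca²⁺][CO3²⁻]/Ksp = (9.74×10^-3)(2.537×10^-4) / 5.754×10^-7 = 4.29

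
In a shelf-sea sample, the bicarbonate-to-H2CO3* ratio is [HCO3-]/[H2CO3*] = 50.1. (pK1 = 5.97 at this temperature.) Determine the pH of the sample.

pH = 7.67

From K1 = [H⁺][HCO3-]/[H2CO3*]:  pH = pK1 + log₁₀([HCO3-]/[H2CO3*])
log₁₀(50.1) = +1.700
pH = 5.97 + (+1.700) = 7.67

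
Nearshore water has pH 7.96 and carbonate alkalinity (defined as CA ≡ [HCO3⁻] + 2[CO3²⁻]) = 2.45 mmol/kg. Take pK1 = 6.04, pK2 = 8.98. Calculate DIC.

CA = [HCO3⁻] + 2[CO3²⁻] = (α₁ + 2α₂)·DIC
At pH 7.96: [H⁺]/K1 = 10^-1.92 = 0.012023, K2/[H⁺] = 10^-1.02 = 0.095499
α₁ = 1/(1 + 0.012023 + 0.095499) = 1/1.1075 = 0.9029; α₂ = α₁·K2/[H⁺] = 0.08623
α₁ + 2α₂ = 1.0754
DIC = CA / (α₁ + 2α₂) = 2.45 / 1.0754 = 2.28 mmol/kg

DIC = 2.28 mmol/kg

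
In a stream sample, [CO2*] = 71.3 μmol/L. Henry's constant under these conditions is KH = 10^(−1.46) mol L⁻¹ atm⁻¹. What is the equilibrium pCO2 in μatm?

pCO2 = 2060 μatm

KH = 10^(−1.46) = 3.467×10^-2 mol L⁻¹ atm⁻¹
pCO2 = [CO2*]/KH = 71.3×10^-6 / 3.467×10^-2 = 2.06×10^-3 atm = 2060 μatm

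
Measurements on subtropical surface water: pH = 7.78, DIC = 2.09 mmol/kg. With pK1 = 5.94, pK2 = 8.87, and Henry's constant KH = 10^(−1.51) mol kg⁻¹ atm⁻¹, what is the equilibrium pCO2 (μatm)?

α₀ = 1 / (1 + K1/[H⁺] + K1K2/[H⁺]²) = 1 / (1 + 10^+1.84 + 10^+0.75)
   = 1 / (1 + 69.183 + 5.6234) = 1/75.807 = 0.01319
[CO2*] = α₀ × DIC = 0.01319 × 2.09 = 0.02757 mmol/kg
pCO2 = [CO2*]/KH = 2.757×10^-5 / 3.090×10^-2 = 892 μatm

pCO2 = 892 μatm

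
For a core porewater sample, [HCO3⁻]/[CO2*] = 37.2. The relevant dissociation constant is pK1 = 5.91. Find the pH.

From K1 = [H⁺][HCO3⁻]/[CO2*]:  pH = pK1 + log₁₀([HCO3⁻]/[CO2*])
log₁₀(37.2) = +1.571
pH = 5.91 + (+1.571) = 7.48

pH = 7.48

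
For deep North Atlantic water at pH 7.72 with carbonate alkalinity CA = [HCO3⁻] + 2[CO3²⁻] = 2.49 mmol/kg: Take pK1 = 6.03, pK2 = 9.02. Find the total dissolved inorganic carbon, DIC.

CA = [HCO3⁻] + 2[CO3²⁻] = (α₁ + 2α₂)·DIC
At pH 7.72: [H⁺]/K1 = 10^-1.69 = 0.020417, K2/[H⁺] = 10^-1.30 = 0.050119
α₁ = 1/(1 + 0.020417 + 0.050119) = 1/1.0705 = 0.9341; α₂ = α₁·K2/[H⁺] = 0.04682
α₁ + 2α₂ = 1.0277
DIC = CA / (α₁ + 2α₂) = 2.49 / 1.0277 = 2.42 mmol/kg

DIC = 2.42 mmol/kg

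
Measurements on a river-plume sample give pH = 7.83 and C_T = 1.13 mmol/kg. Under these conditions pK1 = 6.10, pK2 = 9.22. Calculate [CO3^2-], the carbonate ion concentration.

[CO3²⁻] = 0.0435 mmol/kg

α₂ = 1 / (1 + [H⁺]/K2 + [H⁺]²/(K1K2)) = 1 / (1 + 10^+1.39 + 10^-0.34)
   = 1 / (1 + 24.547 + 0.45709) = 1/26.004 = 0.03846
[CO3²⁻] = α₂ × DIC = 0.03846 × 1.13 = 0.0435 mmol/kg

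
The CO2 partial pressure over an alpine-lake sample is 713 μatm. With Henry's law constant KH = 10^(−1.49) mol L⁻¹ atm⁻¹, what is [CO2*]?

[CO2*] = 23.1 μmol/L

KH = 10^(−1.49) = 3.236×10^-2 mol L⁻¹ atm⁻¹
[CO2*] = KH · pCO2 = 3.236×10^-2 × 713×10^-6 atm = 2.31×10^-5 mol/L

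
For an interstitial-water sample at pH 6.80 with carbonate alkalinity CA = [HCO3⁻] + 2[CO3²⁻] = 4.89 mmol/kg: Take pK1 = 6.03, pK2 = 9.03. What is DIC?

CA = [HCO3⁻] + 2[CO3²⁻] = (α₁ + 2α₂)·DIC
At pH 6.80: [H⁺]/K1 = 10^-0.77 = 0.16982, K2/[H⁺] = 10^-2.23 = 0.0058884
α₁ = 1/(1 + 0.16982 + 0.0058884) = 1/1.1757 = 0.8505; α₂ = α₁·K2/[H⁺] = 0.005008
α₁ + 2α₂ = 0.8606
DIC = CA / (α₁ + 2α₂) = 4.89 / 0.8606 = 5.68 mmol/kg

DIC = 5.68 mmol/kg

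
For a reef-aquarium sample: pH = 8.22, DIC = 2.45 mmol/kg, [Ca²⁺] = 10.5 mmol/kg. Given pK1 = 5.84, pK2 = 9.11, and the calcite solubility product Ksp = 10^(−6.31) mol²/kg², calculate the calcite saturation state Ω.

Ω = 5.97

α₂ = 1 / (1 + [H⁺]/K2 + [H⁺]²/(K1K2)) = 1 / (1 + 10^+0.89 + 10^-1.49)
   = 1 / (1 + 7.7625 + 0.032359) = 1/8.7948 = 0.1137
[CO3²⁻] = α₂ × DIC = 0.1137 × 2.45 = 0.2786 mmol/kg
Ksp = 10^(−6.31) = 4.898×10^-7
Ω = [Ca²⁺][CO3²⁻]/Ksp = (10.5×10^-3)(2.786×10^-4) / 4.898×10^-7 = 5.97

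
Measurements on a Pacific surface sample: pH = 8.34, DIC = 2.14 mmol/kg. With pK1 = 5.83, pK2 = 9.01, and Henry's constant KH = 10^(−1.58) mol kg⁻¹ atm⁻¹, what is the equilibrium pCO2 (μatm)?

α₀ = 1 / (1 + K1/[H⁺] + K1K2/[H⁺]²) = 1 / (1 + 10^+2.51 + 10^+1.84)
   = 1 / (1 + 323.59 + 69.183) = 1/393.78 = 0.002540
[CO2*] = α₀ × DIC = 0.002540 × 2.14 = 0.005435 mmol/kg = 5.435 μmol/kg
pCO2 = [CO2*]/KH = 5.435×10^-6 / 2.630×10^-2 = 207 μatm

pCO2 = 207 μatm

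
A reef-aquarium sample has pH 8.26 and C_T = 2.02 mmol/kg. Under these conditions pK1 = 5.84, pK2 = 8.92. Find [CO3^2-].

α₂ = 1 / (1 + [H⁺]/K2 + [H⁺]²/(K1K2)) = 1 / (1 + 10^+0.66 + 10^-1.76)
   = 1 / (1 + 4.5709 + 0.017378) = 1/5.5883 = 0.1789
[CO3²⁻] = α₂ × DIC = 0.1789 × 2.02 = 0.361 mmol/kg

[CO3²⁻] = 0.361 mmol/kg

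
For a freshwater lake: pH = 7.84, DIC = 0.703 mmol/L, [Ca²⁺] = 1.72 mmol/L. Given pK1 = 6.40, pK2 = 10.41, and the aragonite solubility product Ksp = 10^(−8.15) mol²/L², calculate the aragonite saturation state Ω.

Ω = 0.442

α₂ = 1 / (1 + [H⁺]/K2 + [H⁺]²/(K1K2)) = 1 / (1 + 10^+2.57 + 10^+1.13)
   = 1 / (1 + 371.54 + 13.490) = 1/386.02 = 0.002591
[CO3²⁻] = α₂ × DIC = 0.002591 × 0.703 = 0.001821 mmol/L = 1.821 μmol/L
Ksp = 10^(−8.15) = 7.079×10^-9
Ω = [Ca²⁺][CO3²⁻]/Ksp = (1.72×10^-3)(1.821×10^-6) / 7.079×10^-9 = 0.442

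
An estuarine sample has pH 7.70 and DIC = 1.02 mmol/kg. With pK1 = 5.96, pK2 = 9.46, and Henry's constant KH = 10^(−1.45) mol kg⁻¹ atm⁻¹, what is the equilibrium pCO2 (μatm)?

α₀ = 1 / (1 + K1/[H⁺] + K1K2/[H⁺]²) = 1 / (1 + 10^+1.74 + 10^-0.02)
   = 1 / (1 + 54.954 + 0.95499) = 1/56.909 = 0.01757
[CO2*] = α₀ × DIC = 0.01757 × 1.02 = 0.01792 mmol/kg = 17.92 μmol/kg
pCO2 = [CO2*]/KH = 1.792×10^-5 / 3.548×10^-2 = 505 μatm

pCO2 = 505 μatm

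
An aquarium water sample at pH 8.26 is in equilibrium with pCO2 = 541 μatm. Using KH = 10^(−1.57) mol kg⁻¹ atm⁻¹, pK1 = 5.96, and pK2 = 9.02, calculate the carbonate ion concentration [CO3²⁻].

[CO3²⁻] = 0.505 mmol/kg

[CO2*] = KH · pCO2 = 10^(−1.57) × 541×10^-6 = 1.456×10^-5 mol/kg
α₀ = 1/(1 + K1/[H⁺] + K1K2/[H⁺]²) = 1/(1 + 10^+2.30 + 10^+1.54) = 0.004252
DIC = [CO2*]/α₀ = 1.456×10^-5 / 0.004252 = 3.425 mmol/kg
[CO3²⁻] = α₂·DIC; α₂ = 0.1474, so [CO3²⁻] = 0.1474 × 3.425 = 0.505 mmol/kg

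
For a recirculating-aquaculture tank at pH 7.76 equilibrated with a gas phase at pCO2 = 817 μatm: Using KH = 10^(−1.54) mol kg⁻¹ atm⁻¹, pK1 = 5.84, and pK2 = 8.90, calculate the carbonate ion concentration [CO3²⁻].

[CO3²⁻] = 0.142 mmol/kg

[CO2*] = KH · pCO2 = 10^(−1.54) × 817×10^-6 = 2.356×10^-5 mol/kg
α₀ = 1/(1 + K1/[H⁺] + K1K2/[H⁺]²) = 1/(1 + 10^+1.92 + 10^+0.78) = 0.01109
DIC = [CO2*]/α₀ = 2.356×10^-5 / 0.01109 = 2.125 mmol/kg
[CO3²⁻] = α₂·DIC; α₂ = 0.06680, so [CO3²⁻] = 0.06680 × 2.125 = 0.142 mmol/kg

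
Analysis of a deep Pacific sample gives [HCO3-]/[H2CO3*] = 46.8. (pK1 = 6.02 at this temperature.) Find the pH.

pH = 7.69

From K1 = [H⁺][HCO3-]/[H2CO3*]:  pH = pK1 + log₁₀([HCO3-]/[H2CO3*])
log₁₀(46.8) = +1.670
pH = 6.02 + (+1.670) = 7.69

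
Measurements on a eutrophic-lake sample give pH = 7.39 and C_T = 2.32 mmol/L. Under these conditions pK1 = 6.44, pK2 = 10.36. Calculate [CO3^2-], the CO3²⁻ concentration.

[CO3²⁻] = 2.23 μmol/L

α₂ = 1 / (1 + [H⁺]/K2 + [H⁺]²/(K1K2)) = 1 / (1 + 10^+2.97 + 10^+2.02)
   = 1 / (1 + 933.25 + 104.71) = 1/1039.0 = 0.0009625
[CO3²⁻] = α₂ × DIC = 0.0009625 × 2.32 = 0.00223 mmol/L = 2.23 μmol/L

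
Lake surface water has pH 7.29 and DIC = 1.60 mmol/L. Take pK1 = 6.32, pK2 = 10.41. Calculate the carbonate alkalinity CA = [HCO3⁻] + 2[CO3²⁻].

CA = 1.45 mmol/L

CA = [HCO3⁻] + 2[CO3²⁻] = (α₁ + 2α₂)·DIC
At pH 7.29: [H⁺]/K1 = 10^-0.97 = 0.10715, K2/[H⁺] = 10^-3.12 = 0.00075858
α₁ = 1/(1 + 0.10715 + 0.00075858) = 1/1.1079 = 0.9026; α₂ = α₁·K2/[H⁺] = 0.0006847
α₁ + 2α₂ = 0.9040
CA = 0.9040 × 1.60 = 1.45 mmol/L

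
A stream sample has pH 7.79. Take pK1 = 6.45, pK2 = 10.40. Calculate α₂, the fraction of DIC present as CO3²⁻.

α₂ = 0.00234

α₂ = 1 / (1 + [H⁺]/K2 + [H⁺]²/(K1K2)) = 1 / (1 + 10^+2.61 + 10^+1.27)
   = 1 / (1 + 407.38 + 18.621) = 1/427.00 = 0.002342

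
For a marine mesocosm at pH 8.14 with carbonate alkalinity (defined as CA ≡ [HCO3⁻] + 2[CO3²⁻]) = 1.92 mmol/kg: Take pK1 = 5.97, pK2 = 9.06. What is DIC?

DIC = 1.74 mmol/kg

CA = [HCO3⁻] + 2[CO3²⁻] = (α₁ + 2α₂)·DIC
At pH 8.14: [H⁺]/K1 = 10^-2.17 = 0.0067608, K2/[H⁺] = 10^-0.92 = 0.12023
α₁ = 1/(1 + 0.0067608 + 0.12023) = 1/1.1270 = 0.8873; α₂ = α₁·K2/[H⁺] = 0.1067
α₁ + 2α₂ = 1.1007
DIC = CA / (α₁ + 2α₂) = 1.92 / 1.1007 = 1.74 mmol/kg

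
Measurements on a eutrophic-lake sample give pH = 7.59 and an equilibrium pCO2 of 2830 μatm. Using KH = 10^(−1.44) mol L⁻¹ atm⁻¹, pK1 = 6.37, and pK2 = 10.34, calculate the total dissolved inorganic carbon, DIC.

DIC = 1.81 mmol/L

[CO2*] = KH · pCO2 = 10^(−1.44) × 2830×10^-6 = 1.028×10^-4 mol/L
α₀ = 1/(1 + K1/[H⁺] + K1K2/[H⁺]²) = 1/(1 + 10^+1.22 + 10^-1.53) = 0.05674
DIC = [CO2*]/α₀ = 1.028×10^-4 / 0.05674 = 1.81 mmol/L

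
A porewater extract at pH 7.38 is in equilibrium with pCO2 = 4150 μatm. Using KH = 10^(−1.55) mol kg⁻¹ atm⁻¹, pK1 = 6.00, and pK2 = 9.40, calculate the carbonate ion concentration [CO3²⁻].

[CO3²⁻] = 0.0268 mmol/kg

[CO2*] = KH · pCO2 = 10^(−1.55) × 4150×10^-6 = 1.170×10^-4 mol/kg
α₀ = 1/(1 + K1/[H⁺] + K1K2/[H⁺]²) = 1/(1 + 10^+1.38 + 10^-0.64) = 0.03966
DIC = [CO2*]/α₀ = 1.170×10^-4 / 0.03966 = 2.950 mmol/kg
[CO3²⁻] = α₂·DIC; α₂ = 0.009084, so [CO3²⁻] = 0.009084 × 2.950 = 0.0268 mmol/kg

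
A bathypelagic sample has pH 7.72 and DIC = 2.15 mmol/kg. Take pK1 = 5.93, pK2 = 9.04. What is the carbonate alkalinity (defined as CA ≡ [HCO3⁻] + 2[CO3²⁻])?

CA = 2.21 mmol/kg

CA = [HCO3⁻] + 2[CO3²⁻] = (α₁ + 2α₂)·DIC
At pH 7.72: [H⁺]/K1 = 10^-1.79 = 0.016218, K2/[H⁺] = 10^-1.32 = 0.047863
α₁ = 1/(1 + 0.016218 + 0.047863) = 1/1.0641 = 0.9398; α₂ = α₁·K2/[H⁺] = 0.04498
α₁ + 2α₂ = 1.0297
CA = 1.0297 × 2.15 = 2.21 mmol/kg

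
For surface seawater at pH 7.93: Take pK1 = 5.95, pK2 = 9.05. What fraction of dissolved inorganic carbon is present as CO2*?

α₀ = 1 / (1 + K1/[H⁺] + K1K2/[H⁺]²) = 1 / (1 + 10^+1.98 + 10^+0.86)
   = 1 / (1 + 95.499 + 7.2444) = 1/103.74 = 0.009639

α₀ = 0.00964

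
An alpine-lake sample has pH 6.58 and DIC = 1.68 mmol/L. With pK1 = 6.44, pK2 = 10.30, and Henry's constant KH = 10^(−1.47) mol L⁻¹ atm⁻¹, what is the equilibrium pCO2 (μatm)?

α₀ = 1 / (1 + K1/[H⁺] + K1K2/[H⁺]²) = 1 / (1 + 10^+0.14 + 10^-3.58)
   = 1 / (1 + 1.3804 + 0.00026303) = 1/2.3806 = 0.4201
[CO2*] = α₀ × DIC = 0.4201 × 1.68 = 0.7057 mmol/L
pCO2 = [CO2*]/KH = 7.057×10^-4 / 3.388×10^-2 = 2.08×10^4 μatm

pCO2 = 2.08×10^4 μatm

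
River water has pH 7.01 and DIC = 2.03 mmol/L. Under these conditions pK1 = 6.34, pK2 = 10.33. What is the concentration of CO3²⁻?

[CO3²⁻] = 0.800 μmol/L

α₂ = 1 / (1 + [H⁺]/K2 + [H⁺]²/(K1K2)) = 1 / (1 + 10^+3.32 + 10^+2.65)
   = 1 / (1 + 2089.3 + 446.68) = 1/2537.0 = 0.0003942
[CO3²⁻] = α₂ × DIC = 0.0003942 × 2.03 = 0.000800 mmol/L = 0.800 μmol/L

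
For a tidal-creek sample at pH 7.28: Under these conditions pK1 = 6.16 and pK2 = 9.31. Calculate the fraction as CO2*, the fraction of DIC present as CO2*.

α₀ = 0.0699

α₀ = 1 / (1 + K1/[H⁺] + K1K2/[H⁺]²) = 1 / (1 + 10^+1.12 + 10^-0.91)
   = 1 / (1 + 13.183 + 0.12303) = 1/14.306 = 0.06990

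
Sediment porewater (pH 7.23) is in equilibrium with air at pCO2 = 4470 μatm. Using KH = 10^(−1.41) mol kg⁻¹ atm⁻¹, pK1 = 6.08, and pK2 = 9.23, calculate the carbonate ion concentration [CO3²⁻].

[CO2*] = KH · pCO2 = 10^(−1.41) × 4470×10^-6 = 1.739×10^-4 mol/kg
α₀ = 1/(1 + K1/[H⁺] + K1K2/[H⁺]²) = 1/(1 + 10^+1.15 + 10^-0.85) = 0.06550
DIC = [CO2*]/α₀ = 1.739×10^-4 / 0.06550 = 2.655 mmol/kg
[CO3²⁻] = α₂·DIC; α₂ = 0.009252, so [CO3²⁻] = 0.009252 × 2.655 = 0.0246 mmol/kg

[CO3²⁻] = 0.0246 mmol/kg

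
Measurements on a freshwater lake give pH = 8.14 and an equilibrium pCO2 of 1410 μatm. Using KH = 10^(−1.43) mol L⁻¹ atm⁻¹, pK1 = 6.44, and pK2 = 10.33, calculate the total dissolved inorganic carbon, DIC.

[CO2*] = KH · pCO2 = 10^(−1.43) × 1410×10^-6 = 5.239×10^-5 mol/L
α₀ = 1/(1 + K1/[H⁺] + K1K2/[H⁺]²) = 1/(1 + 10^+1.70 + 10^-0.49) = 0.01944
DIC = [CO2*]/α₀ = 5.239×10^-5 / 0.01944 = 2.69 mmol/L

DIC = 2.69 mmol/L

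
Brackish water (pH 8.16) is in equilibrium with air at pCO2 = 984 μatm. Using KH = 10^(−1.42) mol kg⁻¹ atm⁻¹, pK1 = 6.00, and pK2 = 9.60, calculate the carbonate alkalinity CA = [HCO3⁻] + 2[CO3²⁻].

[CO2*] = KH · pCO2 = 10^(−1.42) × 984×10^-6 = 3.741×10^-5 mol/kg
α₀ = 1/(1 + K1/[H⁺] + K1K2/[H⁺]²) = 1/(1 + 10^+2.16 + 10^+0.72) = 0.006632
DIC = [CO2*]/α₀ = 3.741×10^-5 / 0.006632 = 5.641 mmol/kg
CA = (α₁ + 2α₂)·DIC = (0.9586 + 2×0.03480) × 5.641 = 5.80 mmol/kg

CA = 5.80 mmol/kg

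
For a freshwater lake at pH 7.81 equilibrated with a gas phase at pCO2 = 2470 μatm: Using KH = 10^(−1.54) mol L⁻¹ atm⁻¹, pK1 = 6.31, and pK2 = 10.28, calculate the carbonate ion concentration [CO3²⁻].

[CO3²⁻] = 7.63 μmol/L

[CO2*] = KH · pCO2 = 10^(−1.54) × 2470×10^-6 = 7.124×10^-5 mol/L
α₀ = 1/(1 + K1/[H⁺] + K1K2/[H⁺]²) = 1/(1 + 10^+1.50 + 10^-0.97) = 0.03055
DIC = [CO2*]/α₀ = 7.124×10^-5 / 0.03055 = 2.332 mmol/L
[CO3²⁻] = α₂·DIC; α₂ = 0.003274, so [CO3²⁻] = 0.003274 × 2.332 = 0.00763 mmol/L = 7.63 μmol/L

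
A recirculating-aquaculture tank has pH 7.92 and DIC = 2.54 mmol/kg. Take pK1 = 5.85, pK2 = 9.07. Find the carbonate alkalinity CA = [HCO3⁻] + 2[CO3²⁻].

CA = 2.69 mmol/kg

CA = [HCO3⁻] + 2[CO3²⁻] = (α₁ + 2α₂)·DIC
At pH 7.92: [H⁺]/K1 = 10^-2.07 = 0.0085114, K2/[H⁺] = 10^-1.15 = 0.070795
α₁ = 1/(1 + 0.0085114 + 0.070795) = 1/1.0793 = 0.9265; α₂ = α₁·K2/[H⁺] = 0.06559
α₁ + 2α₂ = 1.0577
CA = 1.0577 × 2.54 = 2.69 mmol/kg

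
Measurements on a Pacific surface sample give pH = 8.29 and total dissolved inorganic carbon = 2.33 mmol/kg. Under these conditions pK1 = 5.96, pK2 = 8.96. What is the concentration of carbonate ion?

α₂ = 1 / (1 + [H⁺]/K2 + [H⁺]²/(K1K2)) = 1 / (1 + 10^+0.67 + 10^-1.66)
   = 1 / (1 + 4.6774 + 0.021878) = 1/5.6992 = 0.1755
[CO3²⁻] = α₂ × DIC = 0.1755 × 2.33 = 0.409 mmol/kg

[CO3²⁻] = 0.409 mmol/kg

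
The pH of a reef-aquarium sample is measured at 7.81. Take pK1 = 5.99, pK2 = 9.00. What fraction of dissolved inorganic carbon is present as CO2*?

α₀ = 1 / (1 + K1/[H⁺] + K1K2/[H⁺]²) = 1 / (1 + 10^+1.82 + 10^+0.63)
   = 1 / (1 + 66.069 + 4.2658) = 1/71.335 = 0.01402

α₀ = 0.0140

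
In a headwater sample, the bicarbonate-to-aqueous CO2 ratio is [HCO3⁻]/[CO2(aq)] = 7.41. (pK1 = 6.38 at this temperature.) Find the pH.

From K1 = [H⁺][HCO3⁻]/[CO2(aq)]:  pH = pK1 + log₁₀([HCO3⁻]/[CO2(aq)])
log₁₀(7.41) = +0.870
pH = 6.38 + (+0.870) = 7.25

pH = 7.25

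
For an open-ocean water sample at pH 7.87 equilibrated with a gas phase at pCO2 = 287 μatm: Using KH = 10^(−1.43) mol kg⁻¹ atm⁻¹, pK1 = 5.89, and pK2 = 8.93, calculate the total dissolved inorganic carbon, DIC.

[CO2*] = KH · pCO2 = 10^(−1.43) × 287×10^-6 = 1.066×10^-5 mol/kg
α₀ = 1/(1 + K1/[H⁺] + K1K2/[H⁺]²) = 1/(1 + 10^+1.98 + 10^+0.92) = 0.009540
DIC = [CO2*]/α₀ = 1.066×10^-5 / 0.009540 = 1.12 mmol/kg

DIC = 1.12 mmol/kg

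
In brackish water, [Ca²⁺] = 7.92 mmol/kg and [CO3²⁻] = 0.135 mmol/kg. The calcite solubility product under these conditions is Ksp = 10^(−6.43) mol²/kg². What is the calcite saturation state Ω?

Ksp = 10^(−6.43) = 3.715×10^-7
Ω = [Ca²⁺][CO3²⁻]/Ksp = (7.92×10^-3)(0.135×10^-3) / 3.715×10^-7 = 2.88

Ω = 2.88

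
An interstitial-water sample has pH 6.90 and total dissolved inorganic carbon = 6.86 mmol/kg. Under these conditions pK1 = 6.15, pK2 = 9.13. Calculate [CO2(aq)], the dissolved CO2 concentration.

[CO2*] = 1.03 mmol/kg

α₀ = 1 / (1 + K1/[H⁺] + K1K2/[H⁺]²) = 1 / (1 + 10^+0.75 + 10^-1.48)
   = 1 / (1 + 5.6234 + 0.033113) = 1/6.6565 = 0.1502
[CO2*] = α₀ × DIC = 0.1502 × 6.86 = 1.03 mmol/kg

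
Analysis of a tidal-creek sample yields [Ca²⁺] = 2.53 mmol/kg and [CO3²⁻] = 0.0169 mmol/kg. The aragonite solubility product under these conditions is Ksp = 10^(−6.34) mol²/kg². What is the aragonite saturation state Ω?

Ω = 0.0935

Ksp = 10^(−6.34) = 4.571×10^-7
Ω = [Ca²⁺][CO3²⁻]/Ksp = (2.53×10^-3)(0.0169×10^-3) / 4.571×10^-7 = 0.0935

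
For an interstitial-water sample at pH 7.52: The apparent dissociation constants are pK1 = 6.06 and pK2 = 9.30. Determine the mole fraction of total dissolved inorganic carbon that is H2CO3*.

α₀ = 0.0330

α₀ = 1 / (1 + K1/[H⁺] + K1K2/[H⁺]²) = 1 / (1 + 10^+1.46 + 10^-0.32)
   = 1 / (1 + 28.840 + 0.47863) = 1/30.319 = 0.03298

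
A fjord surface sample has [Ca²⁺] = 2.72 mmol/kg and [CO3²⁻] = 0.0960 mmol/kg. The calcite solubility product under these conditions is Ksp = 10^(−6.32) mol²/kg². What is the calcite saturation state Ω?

Ω = 0.546

Ksp = 10^(−6.32) = 4.786×10^-7
Ω = [Ca²⁺][CO3²⁻]/Ksp = (2.72×10^-3)(0.0960×10^-3) / 4.786×10^-7 = 0.546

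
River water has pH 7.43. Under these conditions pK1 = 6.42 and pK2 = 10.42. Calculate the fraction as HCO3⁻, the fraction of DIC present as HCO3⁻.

α₁ = 0.910

α₁ = 1 / (1 + [H⁺]/K1 + K2/[H⁺]) = 1 / (1 + 10^-1.01 + 10^-2.99)
   = 1 / (1 + 0.097724 + 0.0010233) = 1/1.0987 = 0.9101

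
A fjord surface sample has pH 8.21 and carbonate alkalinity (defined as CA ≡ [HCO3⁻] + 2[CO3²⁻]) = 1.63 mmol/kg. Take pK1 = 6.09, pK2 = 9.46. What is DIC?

CA = [HCO3⁻] + 2[CO3²⁻] = (α₁ + 2α₂)·DIC
At pH 8.21: [H⁺]/K1 = 10^-2.12 = 0.0075858, K2/[H⁺] = 10^-1.25 = 0.056234
α₁ = 1/(1 + 0.0075858 + 0.056234) = 1/1.0638 = 0.9400; α₂ = α₁·K2/[H⁺] = 0.05286
α₁ + 2α₂ = 1.0457
DIC = CA / (α₁ + 2α₂) = 1.63 / 1.0457 = 1.56 mmol/kg

DIC = 1.56 mmol/kg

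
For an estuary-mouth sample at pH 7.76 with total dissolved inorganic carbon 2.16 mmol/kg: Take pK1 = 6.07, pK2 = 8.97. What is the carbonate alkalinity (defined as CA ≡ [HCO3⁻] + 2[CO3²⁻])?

CA = [HCO3⁻] + 2[CO3²⁻] = (α₁ + 2α₂)·DIC
At pH 7.76: [H⁺]/K1 = 10^-1.69 = 0.020417, K2/[H⁺] = 10^-1.21 = 0.061660
α₁ = 1/(1 + 0.020417 + 0.061660) = 1/1.0821 = 0.9241; α₂ = α₁·K2/[H⁺] = 0.05698
α₁ + 2α₂ = 1.0381
CA = 1.0381 × 2.16 = 2.24 mmol/kg

CA = 2.24 mmol/kg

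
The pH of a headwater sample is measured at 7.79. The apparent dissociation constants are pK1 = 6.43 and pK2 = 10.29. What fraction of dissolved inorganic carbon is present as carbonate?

α₂ = 0.00302

α₂ = 1 / (1 + [H⁺]/K2 + [H⁺]²/(K1K2)) = 1 / (1 + 10^+2.50 + 10^+1.14)
   = 1 / (1 + 316.23 + 13.804) = 1/331.03 = 0.003021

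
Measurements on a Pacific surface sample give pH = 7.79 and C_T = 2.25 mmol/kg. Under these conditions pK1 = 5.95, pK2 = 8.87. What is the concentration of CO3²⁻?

α₂ = 1 / (1 + [H⁺]/K2 + [H⁺]²/(K1K2)) = 1 / (1 + 10^+1.08 + 10^-0.76)
   = 1 / (1 + 12.023 + 0.17378) = 1/13.196 = 0.07578
[CO3²⁻] = α₂ × DIC = 0.07578 × 2.25 = 0.171 mmol/kg

[CO3²⁻] = 0.171 mmol/kg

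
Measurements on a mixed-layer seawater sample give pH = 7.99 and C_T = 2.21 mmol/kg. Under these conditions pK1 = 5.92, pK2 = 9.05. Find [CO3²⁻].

[CO3²⁻] = 0.176 mmol/kg

α₂ = 1 / (1 + [H⁺]/K2 + [H⁺]²/(K1K2)) = 1 / (1 + 10^+1.06 + 10^-1.01)
   = 1 / (1 + 11.482 + 0.097724) = 1/12.579 = 0.07950
[CO3²⁻] = α₂ × DIC = 0.07950 × 2.21 = 0.176 mmol/kg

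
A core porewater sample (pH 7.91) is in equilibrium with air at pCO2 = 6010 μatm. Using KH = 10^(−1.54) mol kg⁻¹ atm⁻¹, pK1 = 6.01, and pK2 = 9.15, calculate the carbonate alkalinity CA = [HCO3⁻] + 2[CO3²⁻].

CA = 15.4 mmol/kg

[CO2*] = KH · pCO2 = 10^(−1.54) × 6010×10^-6 = 1.733×10^-4 mol/kg
α₀ = 1/(1 + K1/[H⁺] + K1K2/[H⁺]²) = 1/(1 + 10^+1.90 + 10^+0.66) = 0.01176
DIC = [CO2*]/α₀ = 1.733×10^-4 / 0.01176 = 14.73 mmol/kg
CA = (α₁ + 2α₂)·DIC = (0.9345 + 2×0.05377) × 14.73 = 15.4 mmol/kg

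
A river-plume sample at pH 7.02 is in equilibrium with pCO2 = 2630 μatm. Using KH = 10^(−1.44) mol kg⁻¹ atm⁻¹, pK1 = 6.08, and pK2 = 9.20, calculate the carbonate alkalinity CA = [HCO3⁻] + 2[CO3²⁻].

CA = 0.843 mmol/kg

[CO2*] = KH · pCO2 = 10^(−1.44) × 2630×10^-6 = 9.549×10^-5 mol/kg
α₀ = 1/(1 + K1/[H⁺] + K1K2/[H⁺]²) = 1/(1 + 10^+0.94 + 10^-1.24) = 0.1024
DIC = [CO2*]/α₀ = 9.549×10^-5 / 0.1024 = 0.9327 mmol/kg
CA = (α₁ + 2α₂)·DIC = (0.8917 + 2×0.005892) × 0.9327 = 0.843 mmol/kg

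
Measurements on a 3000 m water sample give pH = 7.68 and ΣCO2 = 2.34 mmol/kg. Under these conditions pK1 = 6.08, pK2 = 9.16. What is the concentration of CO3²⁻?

[CO3²⁻] = 0.0732 mmol/kg

α₂ = 1 / (1 + [H⁺]/K2 + [H⁺]²/(K1K2)) = 1 / (1 + 10^+1.48 + 10^-0.12)
   = 1 / (1 + 30.200 + 0.75858) = 1/31.958 = 0.03129
[CO3²⁻] = α₂ × DIC = 0.03129 × 2.34 = 0.0732 mmol/kg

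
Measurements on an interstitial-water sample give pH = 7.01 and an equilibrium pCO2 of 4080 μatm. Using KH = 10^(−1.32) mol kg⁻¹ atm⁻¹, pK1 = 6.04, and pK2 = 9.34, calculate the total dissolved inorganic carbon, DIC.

DIC = 2.03 mmol/kg

[CO2*] = KH · pCO2 = 10^(−1.32) × 4080×10^-6 = 1.953×10^-4 mol/kg
α₀ = 1/(1 + K1/[H⁺] + K1K2/[H⁺]²) = 1/(1 + 10^+0.97 + 10^-1.36) = 0.09637
DIC = [CO2*]/α₀ = 1.953×10^-4 / 0.09637 = 2.03 mmol/kg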